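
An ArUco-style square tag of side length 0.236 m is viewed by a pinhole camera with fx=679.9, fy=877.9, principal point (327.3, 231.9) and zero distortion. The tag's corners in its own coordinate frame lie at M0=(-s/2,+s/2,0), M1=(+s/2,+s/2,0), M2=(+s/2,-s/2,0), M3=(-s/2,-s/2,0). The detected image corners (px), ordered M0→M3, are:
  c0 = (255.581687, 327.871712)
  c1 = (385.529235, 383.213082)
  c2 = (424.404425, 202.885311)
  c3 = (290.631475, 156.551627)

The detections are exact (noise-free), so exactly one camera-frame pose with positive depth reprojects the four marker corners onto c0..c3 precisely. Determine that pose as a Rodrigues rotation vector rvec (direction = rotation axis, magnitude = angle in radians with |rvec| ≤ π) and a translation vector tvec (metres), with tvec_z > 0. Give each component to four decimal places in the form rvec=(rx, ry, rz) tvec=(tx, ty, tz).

Intrinsics K: fx=679.9, fy=877.9, cx=327.3, cy=231.9
Marker side s = 0.236 m; corners in marker frame (Z=0):
  M0 = (-0.1180, +0.1180, 0)
  M1 = (+0.1180, +0.1180, 0)
  M2 = (+0.1180, -0.1180, 0)
  M3 = (-0.1180, -0.1180, 0)
Detected image corners:
  c0 = (255.581687, 327.871712) px
  c1 = (385.529235, 383.213082) px
  c2 = (424.404425, 202.885311) px
  c3 = (290.631475, 156.551627) px
Planar DLT: solve 8×8 A·h = b for H (H[2,2]=1):
  H  [+479.44722 -136.92886 +337.09347]
  H  [+153.00139 +759.85844 +267.52520]
  H  [-0.23368 +0.05742 +1.00000]
B = K⁻¹H; ‖b₁‖=0.882547, ‖b₂‖=0.882547; λ = 2/(‖b₁‖+‖b₂‖) = 1.133084, sign → tz>0 ⇒ λ=+1.133084
r₁ = λ·B[:,0] = (+0.92649,+0.26742,-0.26478); r₂ = λ·B[:,1] = (-0.25952,+0.96354,+0.06506)
r₃ = r₁×r₂ = (+0.27253,+0.00844,+0.96211); SVD([r₁ r₂ r₃]) → R = UVᵀ:
  R  [+0.92649 -0.25952 +0.27253]
  R  [+0.26742 +0.96354 +0.00844]
  R  [-0.26478 +0.06506 +0.96211]
t = (+0.01632, +0.04598, +1.13308) m
tr R = 2.852140; θ = arccos((tr R − 1)/2) = 0.386936 rad = 22.170°
axis k = ((R−Rᵀ)₃₂, (R−Rᵀ)₁₃, (R−Rᵀ)₂₁) / (2 sinθ) = (+0.075035, +0.711955, +0.698205)
rvec = θ·k = (+0.029034, +0.275481, +0.270160)

rvec=(0.0290, 0.2755, 0.2702) tvec=(0.0163, 0.0460, 1.1331)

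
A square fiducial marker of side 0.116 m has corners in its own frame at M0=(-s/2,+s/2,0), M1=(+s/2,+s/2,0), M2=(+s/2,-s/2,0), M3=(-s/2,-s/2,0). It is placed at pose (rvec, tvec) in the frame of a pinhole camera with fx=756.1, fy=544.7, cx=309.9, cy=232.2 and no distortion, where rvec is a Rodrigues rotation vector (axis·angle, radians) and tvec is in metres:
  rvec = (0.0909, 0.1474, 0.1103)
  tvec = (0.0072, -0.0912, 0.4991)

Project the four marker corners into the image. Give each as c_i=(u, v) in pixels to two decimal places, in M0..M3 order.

Intrinsics K: fx=756.1, fy=544.7, cx=309.9, cy=232.2
Marker side s = 0.116 m; corners in marker frame (Z=0):
  M0 = (-0.0580, +0.0580, 0)
  M1 = (+0.0580, +0.0580, 0)
  M2 = (+0.0580, -0.0580, 0)
  M3 = (-0.0580, -0.0580, 0)
rvec = (0.0909, 0.1474, 0.1103), |rvec| = θ = 0.20532 rad = 11.764°
Rodrigues: sinθ=0.20388, 1−cosθ=0.02100; R = I + sinθ·[k]× + (1−cosθ)·[k]×²:
    [+0.98311 -0.10285 +0.15136]
    [+0.11620 +0.98982 -0.08216]
    [-0.14137 +0.09836 +0.98506]
t = (0.0072, -0.0912, 0.4991) m
M0: Pc = R·M0+t = (-0.05579, -0.04053, +0.51300); u = 756.1·(-0.05579)/0.51300 + 309.9 = 227.6791, v = 544.7·(-0.04053)/0.51300 + 232.2 = 189.1658
M1: Pc = R·M1+t = (+0.05826, -0.02705, +0.49661); u = 756.1·(+0.05826)/0.49661 + 309.9 = 398.5957, v = 544.7·(-0.02705)/0.49661 + 232.2 = 202.5296
M2: Pc = R·M2+t = (+0.07019, -0.14187, +0.48520); u = 756.1·(+0.07019)/0.48520 + 309.9 = 419.2736, v = 544.7·(-0.14187)/0.48520 + 232.2 = 72.9311
M3: Pc = R·M3+t = (-0.04386, -0.15535, +0.50159); u = 756.1·(-0.04386)/0.50159 + 309.9 = 243.7930, v = 544.7·(-0.15535)/0.50159 + 232.2 = 63.5003

c0=(227.68, 189.17) c1=(398.60, 202.53) c2=(419.27, 72.93) c3=(243.79, 63.50)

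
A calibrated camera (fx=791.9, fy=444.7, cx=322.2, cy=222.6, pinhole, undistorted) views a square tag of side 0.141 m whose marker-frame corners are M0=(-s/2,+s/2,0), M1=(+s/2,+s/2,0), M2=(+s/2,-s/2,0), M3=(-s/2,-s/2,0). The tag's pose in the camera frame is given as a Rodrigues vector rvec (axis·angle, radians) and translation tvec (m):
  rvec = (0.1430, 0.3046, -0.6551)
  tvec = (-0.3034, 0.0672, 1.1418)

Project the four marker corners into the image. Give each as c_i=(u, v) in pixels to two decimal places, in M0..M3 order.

c0=(109.99, 284.79) c1=(176.12, 255.07) c2=(113.64, 211.13) c3=(49.68, 242.69)

Intrinsics K: fx=791.9, fy=444.7, cx=322.2, cy=222.6
Marker side s = 0.141 m; corners in marker frame (Z=0):
  M0 = (-0.0705, +0.0705, 0)
  M1 = (+0.0705, +0.0705, 0)
  M2 = (+0.0705, -0.0705, 0)
  M3 = (-0.0705, -0.0705, 0)
rvec = (0.1430, 0.3046, -0.6551), |rvec| = θ = 0.73647 rad = 42.197°
Rodrigues: sinθ=0.67168, 1−cosθ=0.25915; R = I + sinθ·[k]× + (1−cosθ)·[k]×²:
    [+0.75062 +0.61828 +0.23304]
    [-0.57665 +0.78518 -0.22576]
    [-0.32256 +0.03508 +0.94590]
t = (-0.3034, 0.0672, 1.1418) m
M0: Pc = R·M0+t = (-0.31273, +0.16321, +1.16701); u = 791.9·(-0.31273)/1.16701 + 322.2 = 109.9910, v = 444.7·(+0.16321)/1.16701 + 222.6 = 284.7921
M1: Pc = R·M1+t = (-0.20689, +0.08190, +1.12153); u = 791.9·(-0.20689)/1.12153 + 322.2 = 176.1154, v = 444.7·(+0.08190)/1.12153 + 222.6 = 255.0746
M2: Pc = R·M2+t = (-0.29407, -0.02881, +1.11659); u = 791.9·(-0.29407)/1.11659 + 322.2 = 113.6410, v = 444.7·(-0.02881)/1.11659 + 222.6 = 211.1263
M3: Pc = R·M3+t = (-0.39991, +0.05250, +1.16207); u = 791.9·(-0.39991)/1.16207 + 322.2 = 49.6803, v = 444.7·(+0.05250)/1.16207 + 222.6 = 242.6904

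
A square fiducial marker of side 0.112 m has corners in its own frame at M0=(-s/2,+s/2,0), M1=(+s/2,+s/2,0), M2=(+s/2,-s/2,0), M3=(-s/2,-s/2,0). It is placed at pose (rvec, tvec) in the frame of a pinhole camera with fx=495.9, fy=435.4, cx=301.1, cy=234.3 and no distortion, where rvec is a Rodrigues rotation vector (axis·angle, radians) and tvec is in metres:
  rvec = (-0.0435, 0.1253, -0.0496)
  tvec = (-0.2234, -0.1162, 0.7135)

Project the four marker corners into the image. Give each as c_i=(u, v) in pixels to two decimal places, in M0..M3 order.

Intrinsics K: fx=495.9, fy=435.4, cx=301.1, cy=234.3
Marker side s = 0.112 m; corners in marker frame (Z=0):
  M0 = (-0.0560, +0.0560, 0)
  M1 = (+0.0560, +0.0560, 0)
  M2 = (+0.0560, -0.0560, 0)
  M3 = (-0.0560, -0.0560, 0)
rvec = (-0.0435, 0.1253, -0.0496), |rvec| = θ = 0.14161 rad = 8.113°
Rodrigues: sinθ=0.14113, 1−cosθ=0.01001; R = I + sinθ·[k]× + (1−cosθ)·[k]×²:
    [+0.99094 +0.04671 +0.12596]
    [-0.05216 +0.99783 +0.04025]
    [-0.12380 -0.04646 +0.99122]
t = (-0.2234, -0.1162, 0.7135) m
M0: Pc = R·M0+t = (-0.27628, -0.05740, +0.71783); u = 495.9·(-0.27628)/0.71783 + 301.1 = 110.2398, v = 435.4·(-0.05740)/0.71783 + 234.3 = 199.4835
M1: Pc = R·M1+t = (-0.16529, -0.06324, +0.70397); u = 495.9·(-0.16529)/0.70397 + 301.1 = 184.6623, v = 435.4·(-0.06324)/0.70397 + 234.3 = 195.1848
M2: Pc = R·M2+t = (-0.17052, -0.17500, +0.70917); u = 495.9·(-0.17052)/0.70917 + 301.1 = 181.8580, v = 435.4·(-0.17500)/0.70917 + 234.3 = 126.8579
M3: Pc = R·M3+t = (-0.28151, -0.16916, +0.72303); u = 495.9·(-0.28151)/0.72303 + 301.1 = 108.0249, v = 435.4·(-0.16916)/0.72303 + 234.3 = 132.4359

c0=(110.24, 199.48) c1=(184.66, 195.18) c2=(181.86, 126.86) c3=(108.02, 132.44)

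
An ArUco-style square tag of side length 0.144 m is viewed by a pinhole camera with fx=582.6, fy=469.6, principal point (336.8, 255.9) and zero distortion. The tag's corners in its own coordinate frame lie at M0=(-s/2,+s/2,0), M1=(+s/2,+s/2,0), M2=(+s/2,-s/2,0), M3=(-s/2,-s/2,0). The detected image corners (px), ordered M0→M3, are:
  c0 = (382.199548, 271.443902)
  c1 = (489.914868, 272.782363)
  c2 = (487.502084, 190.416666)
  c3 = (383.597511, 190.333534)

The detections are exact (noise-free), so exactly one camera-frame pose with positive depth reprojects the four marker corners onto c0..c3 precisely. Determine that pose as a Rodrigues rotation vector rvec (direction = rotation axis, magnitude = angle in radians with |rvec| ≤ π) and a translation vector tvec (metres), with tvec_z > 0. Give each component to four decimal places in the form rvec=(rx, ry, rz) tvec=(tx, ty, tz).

Intrinsics K: fx=582.6, fy=469.6, cx=336.8, cy=255.9
Marker side s = 0.144 m; corners in marker frame (Z=0):
  M0 = (-0.0720, +0.0720, 0)
  M1 = (+0.0720, +0.0720, 0)
  M2 = (+0.0720, -0.0720, 0)
  M3 = (-0.0720, -0.0720, 0)
Detected image corners:
  c0 = (382.199548, 271.443902) px
  c1 = (489.914868, 272.782363) px
  c2 = (487.502084, 190.416666) px
  c3 = (383.597511, 190.333534) px
Planar DLT: solve 8×8 A·h = b for H (H[2,2]=1):
  H  [+689.01992 -105.35382 +435.40096]
  H  [-19.30307 +509.87315 +230.50697]
  H  [-0.10448 -0.24960 +1.00000]
B = K⁻¹H; ‖b₁‖=1.247548, ‖b₂‖=1.247548; λ = 2/(‖b₁‖+‖b₂‖) = 0.801572, sign → tz>0 ⇒ λ=+0.801572
r₁ = λ·B[:,0] = (+0.99641,+0.01269,-0.08375); r₂ = λ·B[:,1] = (-0.02929,+0.97934,-0.20008)
r₃ = r₁×r₂ = (+0.07948,+0.20181,+0.97619); SVD([r₁ r₂ r₃]) → R = UVᵀ:
  R  [+0.99641 -0.02929 +0.07948]
  R  [+0.01269 +0.97934 +0.20181]
  R  [-0.08375 -0.20008 +0.97619]
t = (+0.13566, -0.04334, +0.80157) m
tr R = 2.951943; θ = arccos((tr R − 1)/2) = 0.219660 rad = 12.586°
axis k = ((R−Rᵀ)₃₂, (R−Rᵀ)₁₃, (R−Rᵀ)₂₁) / (2 sinθ) = (-0.922186, +0.374559, +0.096324)
rvec = θ·k = (-0.202567, +0.082275, +0.021158)

rvec=(-0.2026, 0.0823, 0.0212) tvec=(0.1357, -0.0433, 0.8016)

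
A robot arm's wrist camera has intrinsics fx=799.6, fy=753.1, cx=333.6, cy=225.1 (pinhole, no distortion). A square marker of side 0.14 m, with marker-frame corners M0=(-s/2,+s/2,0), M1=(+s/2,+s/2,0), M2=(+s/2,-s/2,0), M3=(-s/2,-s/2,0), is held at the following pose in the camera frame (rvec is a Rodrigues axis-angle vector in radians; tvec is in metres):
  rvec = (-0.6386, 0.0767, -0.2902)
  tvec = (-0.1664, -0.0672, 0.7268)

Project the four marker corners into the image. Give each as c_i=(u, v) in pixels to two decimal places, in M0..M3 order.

Intrinsics K: fx=799.6, fy=753.1, cx=333.6, cy=225.1
Marker side s = 0.14 m; corners in marker frame (Z=0):
  M0 = (-0.0700, +0.0700, 0)
  M1 = (+0.0700, +0.0700, 0)
  M2 = (+0.0700, -0.0700, 0)
  M3 = (-0.0700, -0.0700, 0)
rvec = (-0.6386, 0.0767, -0.2902), |rvec| = θ = 0.70563 rad = 40.429°
Rodrigues: sinθ=0.64851, 1−cosθ=0.23879; R = I + sinθ·[k]× + (1−cosθ)·[k]×²:
    [+0.95679 +0.24322 +0.15937]
    [-0.29020 +0.76403 +0.57623]
    [+0.01839 -0.59758 +0.80159]
t = (-0.1664, -0.0672, 0.7268) m
M0: Pc = R·M0+t = (-0.21635, +0.00660, +0.68368); u = 799.6·(-0.21635)/0.68368 + 333.6 = 80.5681, v = 753.1·(+0.00660)/0.68368 + 225.1 = 232.3657
M1: Pc = R·M1+t = (-0.08240, -0.03403, +0.68626); u = 799.6·(-0.08240)/0.68626 + 333.6 = 237.5913, v = 753.1·(-0.03403)/0.68626 + 225.1 = 187.7529
M2: Pc = R·M2+t = (-0.11645, -0.14100, +0.76992); u = 799.6·(-0.11645)/0.76992 + 333.6 = 212.6605, v = 753.1·(-0.14100)/0.76992 + 225.1 = 87.1840
M3: Pc = R·M3+t = (-0.25040, -0.10037, +0.76734); u = 799.6·(-0.25040)/0.76734 + 333.6 = 72.6735, v = 753.1·(-0.10037)/0.76734 + 225.1 = 126.5953

c0=(80.57, 232.37) c1=(237.59, 187.75) c2=(212.66, 87.18) c3=(72.67, 126.60)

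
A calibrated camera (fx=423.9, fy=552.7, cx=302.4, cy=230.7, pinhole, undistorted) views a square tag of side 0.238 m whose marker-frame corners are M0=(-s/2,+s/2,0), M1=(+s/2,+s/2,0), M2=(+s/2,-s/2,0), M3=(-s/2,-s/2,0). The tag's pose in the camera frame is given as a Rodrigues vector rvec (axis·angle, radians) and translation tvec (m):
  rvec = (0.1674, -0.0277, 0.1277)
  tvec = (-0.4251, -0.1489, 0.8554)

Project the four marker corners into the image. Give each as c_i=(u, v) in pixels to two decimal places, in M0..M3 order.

Intrinsics K: fx=423.9, fy=552.7, cx=302.4, cy=230.7
Marker side s = 0.238 m; corners in marker frame (Z=0):
  M0 = (-0.1190, +0.1190, 0)
  M1 = (+0.1190, +0.1190, 0)
  M2 = (+0.1190, -0.1190, 0)
  M3 = (-0.1190, -0.1190, 0)
rvec = (0.1674, -0.0277, 0.1277), |rvec| = θ = 0.21236 rad = 12.167°
Rodrigues: sinθ=0.21077, 1−cosθ=0.02246; R = I + sinθ·[k]× + (1−cosθ)·[k]×²:
    [+0.99149 -0.12905 -0.01684]
    [+0.12443 +0.97792 -0.16791]
    [+0.03814 +0.16438 +0.98566]
t = (-0.4251, -0.1489, 0.8554) m
M0: Pc = R·M0+t = (-0.55845, -0.04734, +0.87042); u = 423.9·(-0.55845)/0.87042 + 302.4 = 30.4346, v = 552.7·(-0.04734)/0.87042 + 230.7 = 200.6431
M1: Pc = R·M1+t = (-0.32247, -0.01772, +0.87950); u = 423.9·(-0.32247)/0.87950 + 302.4 = 146.9768, v = 552.7·(-0.01772)/0.87950 + 230.7 = 219.5641
M2: Pc = R·M2+t = (-0.29175, -0.25046, +0.84038); u = 423.9·(-0.29175)/0.84038 + 302.4 = 155.2340, v = 552.7·(-0.25046)/0.84038 + 230.7 = 65.9741
M3: Pc = R·M3+t = (-0.52773, -0.28008, +0.83130); u = 423.9·(-0.52773)/0.83130 + 302.4 = 33.2973, v = 552.7·(-0.28008)/0.83130 + 230.7 = 44.4855

c0=(30.43, 200.64) c1=(146.98, 219.56) c2=(155.23, 65.97) c3=(33.30, 44.49)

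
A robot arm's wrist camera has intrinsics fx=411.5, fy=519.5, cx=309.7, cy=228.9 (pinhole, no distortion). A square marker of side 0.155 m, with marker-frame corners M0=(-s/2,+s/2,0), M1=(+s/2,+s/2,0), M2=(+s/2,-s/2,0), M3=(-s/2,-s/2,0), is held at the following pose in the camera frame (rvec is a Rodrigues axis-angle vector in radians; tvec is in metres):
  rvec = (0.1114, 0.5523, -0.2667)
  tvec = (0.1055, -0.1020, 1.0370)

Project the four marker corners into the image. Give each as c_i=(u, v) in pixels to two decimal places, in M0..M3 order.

Intrinsics K: fx=411.5, fy=519.5, cx=309.7, cy=228.9
Marker side s = 0.155 m; corners in marker frame (Z=0):
  M0 = (-0.0775, +0.0775, 0)
  M1 = (+0.0775, +0.0775, 0)
  M2 = (+0.0775, -0.0775, 0)
  M3 = (-0.0775, -0.0775, 0)
rvec = (0.1114, 0.5523, -0.2667), |rvec| = θ = 0.62336 rad = 35.716°
Rodrigues: sinθ=0.58376, 1−cosθ=0.18808; R = I + sinθ·[k]× + (1−cosθ)·[k]×²:
    [+0.81793 +0.27954 +0.50284]
    [-0.21998 +0.95957 -0.17562]
    [-0.53160 +0.03303 +0.84635]
t = (0.1055, -0.1020, 1.0370) m
M0: Pc = R·M0+t = (+0.06377, -0.01059, +1.08076); u = 411.5·(+0.06377)/1.08076 + 309.7 = 333.9823, v = 519.5·(-0.01059)/1.08076 + 228.9 = 223.8119
M1: Pc = R·M1+t = (+0.19055, -0.04468, +0.99836); u = 411.5·(+0.19055)/0.99836 + 309.7 = 388.2417, v = 519.5·(-0.04468)/0.99836 + 228.9 = 205.6495
M2: Pc = R·M2+t = (+0.14723, -0.19341, +0.99324); u = 411.5·(+0.14723)/0.99324 + 309.7 = 370.6954, v = 519.5·(-0.19341)/0.99324 + 228.9 = 127.7373
M3: Pc = R·M3+t = (+0.02045, -0.15932, +1.07564); u = 411.5·(+0.02045)/1.07564 + 309.7 = 317.5219, v = 519.5·(-0.15932)/1.07564 + 228.9 = 151.9545

c0=(333.98, 223.81) c1=(388.24, 205.65) c2=(370.70, 127.74) c3=(317.52, 151.95)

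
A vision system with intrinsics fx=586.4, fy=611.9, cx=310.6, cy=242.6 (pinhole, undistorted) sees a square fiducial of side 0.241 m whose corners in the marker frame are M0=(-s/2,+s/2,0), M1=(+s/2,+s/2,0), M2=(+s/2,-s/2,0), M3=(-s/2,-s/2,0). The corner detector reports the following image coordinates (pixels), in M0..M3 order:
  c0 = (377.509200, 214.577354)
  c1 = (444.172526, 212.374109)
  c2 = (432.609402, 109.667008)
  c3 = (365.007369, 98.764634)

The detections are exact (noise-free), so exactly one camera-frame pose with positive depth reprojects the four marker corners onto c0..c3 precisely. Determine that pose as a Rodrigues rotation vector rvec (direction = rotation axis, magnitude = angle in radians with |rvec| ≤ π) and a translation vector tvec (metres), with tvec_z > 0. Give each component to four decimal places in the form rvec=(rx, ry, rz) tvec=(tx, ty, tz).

Intrinsics K: fx=586.4, fy=611.9, cx=310.6, cy=242.6
Marker side s = 0.241 m; corners in marker frame (Z=0):
  M0 = (-0.1205, +0.1205, 0)
  M1 = (+0.1205, +0.1205, 0)
  M2 = (+0.1205, -0.1205, 0)
  M3 = (-0.1205, -0.1205, 0)
Detected image corners:
  c0 = (377.509200, 214.577354) px
  c1 = (444.172526, 212.374109) px
  c2 = (432.609402, 109.667008) px
  c3 = (365.007369, 98.764634) px
Planar DLT: solve 8×8 A·h = b for H (H[2,2]=1):
  H  [+480.55922 +37.09412 +406.82003]
  H  [+97.40926 +446.73626 +158.76976]
  H  [+0.49896 -0.03141 +1.00000]
B = K⁻¹H; ‖b₁‖=0.747480, ‖b₂‖=0.747480; λ = 2/(‖b₁‖+‖b₂‖) = 1.337828, sign → tz>0 ⇒ λ=+1.337828
r₁ = λ·B[:,0] = (+0.74279,-0.05168,+0.66753); r₂ = λ·B[:,1] = (+0.10689,+0.99338,-0.04202)
r₃ = r₁×r₂ = (-0.66094,+0.10256,+0.74340); SVD([r₁ r₂ r₃]) → R = UVᵀ:
  R  [+0.74279 +0.10689 -0.66094]
  R  [-0.05168 +0.99338 +0.10256]
  R  [+0.66753 -0.04202 +0.74340]
t = (+0.21952, -0.18328, +1.33783) m
tr R = 2.479569; θ = arccos((tr R − 1)/2) = 0.738046 rad = 42.287°
axis k = ((R−Rᵀ)₃₂, (R−Rᵀ)₁₃, (R−Rᵀ)₂₁) / (2 sinθ) = (-0.107444, -0.987203, -0.117836)
rvec = θ·k = (-0.079299, -0.728602, -0.086968)

rvec=(-0.0793, -0.7286, -0.0870) tvec=(0.2195, -0.1833, 1.3378)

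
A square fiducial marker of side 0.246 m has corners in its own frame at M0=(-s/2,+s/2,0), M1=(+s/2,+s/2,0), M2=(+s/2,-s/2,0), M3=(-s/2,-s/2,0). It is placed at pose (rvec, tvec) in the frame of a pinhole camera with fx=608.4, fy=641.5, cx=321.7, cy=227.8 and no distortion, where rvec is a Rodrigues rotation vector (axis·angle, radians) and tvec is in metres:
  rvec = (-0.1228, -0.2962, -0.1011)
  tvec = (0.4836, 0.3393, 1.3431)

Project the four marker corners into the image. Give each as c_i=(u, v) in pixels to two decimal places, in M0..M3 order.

Intrinsics K: fx=608.4, fy=641.5, cx=321.7, cy=227.8
Marker side s = 0.246 m; corners in marker frame (Z=0):
  M0 = (-0.1230, +0.1230, 0)
  M1 = (+0.1230, +0.1230, 0)
  M2 = (+0.1230, -0.1230, 0)
  M3 = (-0.1230, -0.1230, 0)
rvec = (-0.1228, -0.2962, -0.1011), |rvec| = θ = 0.33621 rad = 19.263°
Rodrigues: sinθ=0.32991, 1−cosθ=0.05599; R = I + sinθ·[k]× + (1−cosθ)·[k]×²:
    [+0.95148 +0.11722 -0.28450]
    [-0.08119 +0.98747 +0.13533]
    [+0.29680 -0.10567 +0.94908]
t = (0.4836, 0.3393, 1.3431) m
M0: Pc = R·M0+t = (+0.38099, +0.47074, +1.29360); u = 608.4·(+0.38099)/1.29360 + 321.7 = 500.8841, v = 641.5·(+0.47074)/1.29360 + 227.8 = 461.2444
M1: Pc = R·M1+t = (+0.61505, +0.45077, +1.36661); u = 608.4·(+0.61505)/1.36661 + 321.7 = 595.5140, v = 641.5·(+0.45077)/1.36661 + 227.8 = 439.3969
M2: Pc = R·M2+t = (+0.58621, +0.20786, +1.39260); u = 608.4·(+0.58621)/1.39260 + 321.7 = 577.8049, v = 641.5·(+0.20786)/1.39260 + 227.8 = 323.5480
M3: Pc = R·M3+t = (+0.35215, +0.22783, +1.31959); u = 608.4·(+0.35215)/1.31959 + 321.7 = 484.0592, v = 641.5·(+0.22783)/1.31959 + 227.8 = 338.5552

c0=(500.88, 461.24) c1=(595.51, 439.40) c2=(577.80, 323.55) c3=(484.06, 338.56)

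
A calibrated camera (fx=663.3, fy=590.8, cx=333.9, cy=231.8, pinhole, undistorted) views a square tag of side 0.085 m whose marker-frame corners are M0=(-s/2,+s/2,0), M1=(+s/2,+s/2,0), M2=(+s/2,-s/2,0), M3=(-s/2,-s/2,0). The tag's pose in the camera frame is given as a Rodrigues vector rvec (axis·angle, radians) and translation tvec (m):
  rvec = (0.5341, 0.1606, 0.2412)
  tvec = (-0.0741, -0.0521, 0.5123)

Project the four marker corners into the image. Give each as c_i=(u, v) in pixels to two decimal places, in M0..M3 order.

Intrinsics K: fx=663.3, fy=590.8, cx=333.9, cy=231.8
Marker side s = 0.085 m; corners in marker frame (Z=0):
  M0 = (-0.0425, +0.0425, 0)
  M1 = (+0.0425, +0.0425, 0)
  M2 = (+0.0425, -0.0425, 0)
  M3 = (-0.0425, -0.0425, 0)
rvec = (0.5341, 0.1606, 0.2412), |rvec| = θ = 0.60765 rad = 34.816°
Rodrigues: sinθ=0.57094, 1−cosθ=0.17901; R = I + sinθ·[k]× + (1−cosθ)·[k]×²:
    [+0.95929 -0.18504 +0.21335]
    [+0.26821 +0.83350 -0.48305]
    [-0.08844 +0.52061 +0.84920]
t = (-0.0741, -0.0521, 0.5123) m
M0: Pc = R·M0+t = (-0.12273, -0.02808, +0.53818); u = 663.3·(-0.12273)/0.53818 + 333.9 = 182.6330, v = 590.8·(-0.02808)/0.53818 + 231.8 = 200.9799
M1: Pc = R·M1+t = (-0.04119, -0.00528, +0.53067); u = 663.3·(-0.04119)/0.53067 + 333.9 = 282.4095, v = 590.8·(-0.00528)/0.53067 + 231.8 = 225.9248
M2: Pc = R·M2+t = (-0.02547, -0.07612, +0.48642); u = 663.3·(-0.02547)/0.48642 + 333.9 = 299.1736, v = 590.8·(-0.07612)/0.48642 + 231.8 = 139.3390
M3: Pc = R·M3+t = (-0.10701, -0.09892, +0.49393); u = 663.3·(-0.10701)/0.49393 + 333.9 = 190.2028, v = 590.8·(-0.09892)/0.49393 + 231.8 = 113.4771

c0=(182.63, 200.98) c1=(282.41, 225.92) c2=(299.17, 139.34) c3=(190.20, 113.48)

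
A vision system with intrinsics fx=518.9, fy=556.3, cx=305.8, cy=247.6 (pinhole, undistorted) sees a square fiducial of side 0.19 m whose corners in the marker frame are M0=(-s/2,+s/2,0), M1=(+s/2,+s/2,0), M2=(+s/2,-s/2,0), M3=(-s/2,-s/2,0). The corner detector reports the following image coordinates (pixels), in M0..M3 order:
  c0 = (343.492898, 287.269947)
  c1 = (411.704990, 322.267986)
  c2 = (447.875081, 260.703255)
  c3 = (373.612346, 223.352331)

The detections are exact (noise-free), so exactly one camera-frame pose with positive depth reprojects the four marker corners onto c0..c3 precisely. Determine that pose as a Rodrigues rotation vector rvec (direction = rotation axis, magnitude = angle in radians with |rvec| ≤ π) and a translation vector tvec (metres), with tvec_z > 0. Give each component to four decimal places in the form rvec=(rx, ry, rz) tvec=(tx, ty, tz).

Intrinsics K: fx=518.9, fy=556.3, cx=305.8, cy=247.6
Marker side s = 0.19 m; corners in marker frame (Z=0):
  M0 = (-0.0950, +0.0950, 0)
  M1 = (+0.0950, +0.0950, 0)
  M2 = (+0.0950, -0.0950, 0)
  M3 = (-0.0950, -0.0950, 0)
Detected image corners:
  c0 = (343.492898, 287.269947) px
  c1 = (411.704990, 322.267986) px
  c2 = (447.875081, 260.703255) px
  c3 = (373.612346, 223.352331) px
Planar DLT: solve 8×8 A·h = b for H (H[2,2]=1):
  H  [+355.52871 -6.89607 +393.34133]
  H  [+177.12847 +446.40799 +274.58284]
  H  [-0.04760 +0.42489 +1.00000]
B = K⁻¹H; ‖b₁‖=0.791363, ‖b₂‖=0.791363; λ = 2/(‖b₁‖+‖b₂‖) = 1.263642, sign → tz>0 ⇒ λ=+1.263642
r₁ = λ·B[:,0] = (+0.90124,+0.42912,-0.06015); r₂ = λ·B[:,1] = (-0.33320,+0.77505,+0.53690)
r₃ = r₁×r₂ = (+0.27702,-0.46384,+0.84150); SVD([r₁ r₂ r₃]) → R = UVᵀ:
  R  [+0.90124 -0.33320 +0.27702]
  R  [+0.42912 +0.77505 -0.46384]
  R  [-0.06015 +0.53690 +0.84150]
t = (+0.21318, +0.06129, +1.26364) m
tr R = 2.517792; θ = arccos((tr R − 1)/2) = 0.709180 rad = 40.633°
axis k = ((R−Rᵀ)₃₂, (R−Rᵀ)₁₃, (R−Rᵀ)₂₁) / (2 sinθ) = (+0.768371, +0.258874, +0.585312)
rvec = θ·k = (+0.544913, +0.183589, +0.415092)

rvec=(0.5449, 0.1836, 0.4151) tvec=(0.2132, 0.0613, 1.2636)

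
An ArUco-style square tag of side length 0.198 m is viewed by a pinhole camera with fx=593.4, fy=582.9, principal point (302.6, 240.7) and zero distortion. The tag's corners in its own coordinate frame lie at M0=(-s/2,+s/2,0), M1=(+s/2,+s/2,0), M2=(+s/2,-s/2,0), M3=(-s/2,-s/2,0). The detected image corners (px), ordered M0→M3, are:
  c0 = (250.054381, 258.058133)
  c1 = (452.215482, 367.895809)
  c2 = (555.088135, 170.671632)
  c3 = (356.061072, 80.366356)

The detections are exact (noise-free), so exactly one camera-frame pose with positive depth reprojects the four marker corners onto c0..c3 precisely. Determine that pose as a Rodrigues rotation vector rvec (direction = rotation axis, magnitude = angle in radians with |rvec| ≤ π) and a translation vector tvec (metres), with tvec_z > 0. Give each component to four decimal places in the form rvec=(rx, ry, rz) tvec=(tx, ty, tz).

rvec=(-0.1946, 0.1599, 0.5036) tvec=(0.0872, -0.0234, 0.5260)

Intrinsics K: fx=593.4, fy=582.9, cx=302.6, cy=240.7
Marker side s = 0.198 m; corners in marker frame (Z=0):
  M0 = (-0.0990, +0.0990, 0)
  M1 = (+0.0990, +0.0990, 0)
  M2 = (+0.0990, -0.0990, 0)
  M3 = (-0.0990, -0.0990, 0)
Detected image corners:
  c0 = (250.054381, 258.058133) px
  c1 = (452.215482, 367.895809) px
  c2 = (555.088135, 170.671632) px
  c3 = (356.061072, 80.366356) px
Planar DLT: solve 8×8 A·h = b for H (H[2,2]=1):
  H  [+860.08320 -639.15438 +401.02084]
  H  [+421.00589 +884.36333 +214.80905]
  H  [-0.37883 -0.27615 +1.00000]
B = K⁻¹H; ‖b₁‖=1.900982, ‖b₂‖=1.900982; λ = 2/(‖b₁‖+‖b₂‖) = 0.526044, sign → tz>0 ⇒ λ=+0.526044
r₁ = λ·B[:,0] = (+0.86408,+0.46223,-0.19928); r₂ = λ·B[:,1] = (-0.49253,+0.85809,-0.14526)
r₃ = r₁×r₂ = (+0.10385,+0.22367,+0.96912); SVD([r₁ r₂ r₃]) → R = UVᵀ:
  R  [+0.86408 -0.49253 +0.10385]
  R  [+0.46223 +0.85809 +0.22367]
  R  [-0.19928 -0.14526 +0.96912]
t = (+0.08725, -0.02337, +0.52604) m
tr R = 2.691281; θ = arccos((tr R − 1)/2) = 0.563032 rad = 32.259°
axis k = ((R−Rᵀ)₃₂, (R−Rᵀ)₁₃, (R−Rᵀ)₂₁) / (2 sinθ) = (-0.345605, +0.283965, +0.894383)
rvec = θ·k = (-0.194587, +0.159881, +0.503567)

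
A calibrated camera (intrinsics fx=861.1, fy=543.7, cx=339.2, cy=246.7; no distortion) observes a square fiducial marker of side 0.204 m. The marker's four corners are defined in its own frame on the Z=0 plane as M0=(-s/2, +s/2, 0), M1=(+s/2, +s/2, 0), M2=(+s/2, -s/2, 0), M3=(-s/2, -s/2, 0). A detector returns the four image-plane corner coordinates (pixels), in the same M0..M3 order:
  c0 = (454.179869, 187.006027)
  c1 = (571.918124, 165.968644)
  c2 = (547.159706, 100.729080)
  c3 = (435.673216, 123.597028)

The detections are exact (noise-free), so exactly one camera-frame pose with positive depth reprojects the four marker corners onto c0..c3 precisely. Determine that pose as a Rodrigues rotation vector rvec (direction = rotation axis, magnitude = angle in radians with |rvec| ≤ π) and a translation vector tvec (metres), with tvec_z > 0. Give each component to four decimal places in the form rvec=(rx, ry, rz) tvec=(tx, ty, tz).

rvec=(-0.3202, 0.3708, -0.1862) tvec=(0.2812, -0.2836, 1.4990)

Intrinsics K: fx=861.1, fy=543.7, cx=339.2, cy=246.7
Marker side s = 0.204 m; corners in marker frame (Z=0):
  M0 = (-0.1020, +0.1020, 0)
  M1 = (+0.1020, +0.1020, 0)
  M2 = (+0.1020, -0.1020, 0)
  M3 = (-0.1020, -0.1020, 0)
Detected image corners:
  c0 = (454.179869, 187.006027) px
  c1 = (571.918124, 165.968644) px
  c2 = (547.159706, 100.729080) px
  c3 = (435.673216, 123.597028) px
Planar DLT: solve 8×8 A·h = b for H (H[2,2]=1):
  H  [+452.59161 -8.03717 +500.71568]
  H  [-139.00322 +282.53070 +143.82497]
  H  [-0.21679 -0.22647 +1.00000]
B = K⁻¹H; ‖b₁‖=0.667124, ‖b₂‖=0.667124; λ = 2/(‖b₁‖+‖b₂‖) = 1.498972, sign → tz>0 ⇒ λ=+1.498972
r₁ = λ·B[:,0] = (+0.91586,-0.23578,-0.32496); r₂ = λ·B[:,1] = (+0.11973,+0.93297,-0.33947)
r₃ = r₁×r₂ = (+0.38322,+0.27200,+0.88270); SVD([r₁ r₂ r₃]) → R = UVᵀ:
  R  [+0.91586 +0.11973 +0.38322]
  R  [-0.23578 +0.93297 +0.27200]
  R  [-0.32496 -0.33947 +0.88270]
t = (+0.28116, -0.28362, +1.49897) m
tr R = 2.731528; θ = arccos((tr R − 1)/2) = 0.524122 rad = 30.030°
axis k = ((R−Rᵀ)₃₂, (R−Rᵀ)₁₃, (R−Rᵀ)₂₁) / (2 sinθ) = (-0.610918, +0.707545, -0.355190)
rvec = θ·k = (-0.320195, +0.370839, -0.186162)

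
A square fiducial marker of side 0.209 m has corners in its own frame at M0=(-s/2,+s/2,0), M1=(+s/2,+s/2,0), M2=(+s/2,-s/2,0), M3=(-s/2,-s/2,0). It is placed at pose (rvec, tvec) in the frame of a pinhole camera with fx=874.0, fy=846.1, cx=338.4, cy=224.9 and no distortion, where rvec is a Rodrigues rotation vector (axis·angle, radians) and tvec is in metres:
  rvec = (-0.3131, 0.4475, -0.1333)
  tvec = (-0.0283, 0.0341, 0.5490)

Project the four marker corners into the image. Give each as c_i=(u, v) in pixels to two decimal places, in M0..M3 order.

Intrinsics K: fx=874.0, fy=846.1, cx=338.4, cy=224.9
Marker side s = 0.209 m; corners in marker frame (Z=0):
  M0 = (-0.1045, +0.1045, 0)
  M1 = (+0.1045, +0.1045, 0)
  M2 = (+0.1045, -0.1045, 0)
  M3 = (-0.1045, -0.1045, 0)
rvec = (-0.3131, 0.4475, -0.1333), |rvec| = θ = 0.56219 rad = 32.211°
Rodrigues: sinθ=0.53304, 1−cosθ=0.15391; R = I + sinθ·[k]× + (1−cosθ)·[k]×²:
    [+0.89383 +0.05816 +0.44462]
    [-0.19462 +0.94361 +0.26782]
    [-0.40397 -0.32591 +0.85474]
t = (-0.0283, 0.0341, 0.5490) m
M0: Pc = R·M0+t = (-0.11563, +0.15304, +0.55716); u = 874.0·(-0.11563)/0.55716 + 338.4 = 157.0176, v = 846.1·(+0.15304)/0.55716 + 224.9 = 457.3141
M1: Pc = R·M1+t = (+0.07118, +0.11237, +0.47273); u = 874.0·(+0.07118)/0.47273 + 338.4 = 470.0058, v = 846.1·(+0.11237)/0.47273 + 224.9 = 426.0221
M2: Pc = R·M2+t = (+0.05903, -0.08484, +0.54084); u = 874.0·(+0.05903)/0.54084 + 338.4 = 433.7883, v = 846.1·(-0.08484)/0.54084 + 224.9 = 92.1680
M3: Pc = R·M3+t = (-0.12778, -0.04417, +0.62527); u = 874.0·(-0.12778)/0.62527 + 338.4 = 159.7869, v = 846.1·(-0.04417)/0.62527 + 224.9 = 165.1313

c0=(157.02, 457.31) c1=(470.01, 426.02) c2=(433.79, 92.17) c3=(159.79, 165.13)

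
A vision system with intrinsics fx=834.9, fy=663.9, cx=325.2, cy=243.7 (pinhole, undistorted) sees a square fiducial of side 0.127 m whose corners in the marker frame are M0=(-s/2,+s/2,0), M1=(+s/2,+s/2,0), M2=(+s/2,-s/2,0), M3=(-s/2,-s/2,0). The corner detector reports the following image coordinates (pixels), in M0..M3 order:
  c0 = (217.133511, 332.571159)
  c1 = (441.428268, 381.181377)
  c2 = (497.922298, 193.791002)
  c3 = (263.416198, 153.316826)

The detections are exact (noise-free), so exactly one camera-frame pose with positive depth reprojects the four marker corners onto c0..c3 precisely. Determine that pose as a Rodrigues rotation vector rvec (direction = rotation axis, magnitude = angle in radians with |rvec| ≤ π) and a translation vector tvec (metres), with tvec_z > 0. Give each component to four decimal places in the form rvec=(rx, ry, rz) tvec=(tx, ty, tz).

rvec=(0.0945, 0.1971, 0.2239) tvec=(0.0140, 0.0150, 0.4450)

Intrinsics K: fx=834.9, fy=663.9, cx=325.2, cy=243.7
Marker side s = 0.127 m; corners in marker frame (Z=0):
  M0 = (-0.0635, +0.0635, 0)
  M1 = (+0.0635, +0.0635, 0)
  M2 = (+0.0635, -0.0635, 0)
  M3 = (-0.0635, -0.0635, 0)
Detected image corners:
  c0 = (217.133511, 332.571159) px
  c1 = (441.428268, 381.181377) px
  c2 = (497.922298, 193.791002) px
  c3 = (263.416198, 153.316826) px
Planar DLT: solve 8×8 A·h = b for H (H[2,2]=1):
  H  [+1659.32858 -311.93888 +351.55173]
  H  [+241.93372 +1511.11359 +266.13481]
  H  [-0.41218 +0.25816 +1.00000]
B = K⁻¹H; ‖b₁‖=2.247174, ‖b₂‖=2.247174; λ = 2/(‖b₁‖+‖b₂‖) = 0.445003, sign → tz>0 ⇒ λ=+0.445003
r₁ = λ·B[:,0] = (+0.95587,+0.22949,-0.18342); r₂ = λ·B[:,1] = (-0.21101,+0.97071,+0.11488)
r₃ = r₁×r₂ = (+0.20442,-0.07111,+0.97630); SVD([r₁ r₂ r₃]) → R = UVᵀ:
  R  [+0.95587 -0.21101 +0.20442]
  R  [+0.22949 +0.97071 -0.07111]
  R  [-0.18342 +0.11488 +0.97630]
t = (+0.01405, +0.01504, +0.44500) m
tr R = 2.902877; θ = arccos((tr R − 1)/2) = 0.312921 rad = 17.929°
axis k = ((R−Rᵀ)₃₂, (R−Rᵀ)₁₃, (R−Rᵀ)₂₁) / (2 sinθ) = (+0.302095, +0.629938, +0.715483)
rvec = θ·k = (+0.094532, +0.197121, +0.223889)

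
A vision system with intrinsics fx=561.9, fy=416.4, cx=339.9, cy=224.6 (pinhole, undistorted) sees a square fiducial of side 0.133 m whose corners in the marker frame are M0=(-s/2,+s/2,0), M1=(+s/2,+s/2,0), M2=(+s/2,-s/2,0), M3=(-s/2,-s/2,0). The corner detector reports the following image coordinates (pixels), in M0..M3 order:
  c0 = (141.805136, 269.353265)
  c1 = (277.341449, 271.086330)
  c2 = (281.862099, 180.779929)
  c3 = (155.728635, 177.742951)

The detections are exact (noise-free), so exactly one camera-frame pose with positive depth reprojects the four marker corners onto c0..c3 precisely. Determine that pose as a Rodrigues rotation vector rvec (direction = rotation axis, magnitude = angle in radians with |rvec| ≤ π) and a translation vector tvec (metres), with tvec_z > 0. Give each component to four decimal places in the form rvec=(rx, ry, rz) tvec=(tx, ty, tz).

rvec=(-0.3129, -0.0740, 0.0140) tvec=(-0.1289, -0.0020, 0.5793)

Intrinsics K: fx=561.9, fy=416.4, cx=339.9, cy=224.6
Marker side s = 0.133 m; corners in marker frame (Z=0):
  M0 = (-0.0665, +0.0665, 0)
  M1 = (+0.0665, +0.0665, 0)
  M2 = (+0.0665, -0.0665, 0)
  M3 = (-0.0665, -0.0665, 0)
Detected image corners:
  c0 = (141.805136, 269.353265) px
  c1 = (277.341449, 271.086330) px
  c2 = (281.862099, 180.779929) px
  c3 = (155.728635, 177.742951) px
Planar DLT: solve 8×8 A·h = b for H (H[2,2]=1):
  H  [+1008.54310 -182.95195 +214.87694]
  H  [+45.46304 +564.34492 +223.14197]
  H  [+0.12173 -0.53178 +1.00000]
B = K⁻¹H; ‖b₁‖=1.726093, ‖b₂‖=1.726093; λ = 2/(‖b₁‖+‖b₂‖) = 0.579343, sign → tz>0 ⇒ λ=+0.579343
r₁ = λ·B[:,0] = (+0.99719,+0.02521,+0.07052); r₂ = λ·B[:,1] = (-0.00227,+0.95136,-0.30808)
r₃ = r₁×r₂ = (-0.07486,+0.30706,+0.94874); SVD([r₁ r₂ r₃]) → R = UVᵀ:
  R  [+0.99719 -0.00227 -0.07486]
  R  [+0.02521 +0.95136 +0.30706]
  R  [+0.07052 -0.30808 +0.94874]
t = (-0.12890, -0.00203, +0.57934) m
tr R = 2.897290; θ = arccos((tr R − 1)/2) = 0.321872 rad = 18.442°
axis k = ((R−Rᵀ)₃₂, (R−Rᵀ)₁₃, (R−Rᵀ)₂₁) / (2 sinθ) = (-0.972271, -0.229786, +0.043438)
rvec = θ·k = (-0.312947, -0.073962, +0.013981)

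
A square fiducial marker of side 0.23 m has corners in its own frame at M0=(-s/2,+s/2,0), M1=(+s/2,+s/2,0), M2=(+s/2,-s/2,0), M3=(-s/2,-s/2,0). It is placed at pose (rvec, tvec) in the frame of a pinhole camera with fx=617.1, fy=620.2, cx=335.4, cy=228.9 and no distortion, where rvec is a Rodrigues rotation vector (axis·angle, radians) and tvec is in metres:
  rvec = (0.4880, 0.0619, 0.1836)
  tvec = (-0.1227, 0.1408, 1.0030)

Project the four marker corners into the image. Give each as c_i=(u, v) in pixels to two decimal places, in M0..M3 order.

Intrinsics K: fx=617.1, fy=620.2, cx=335.4, cy=228.9
Marker side s = 0.23 m; corners in marker frame (Z=0):
  M0 = (-0.1150, +0.1150, 0)
  M1 = (+0.1150, +0.1150, 0)
  M2 = (+0.1150, -0.1150, 0)
  M3 = (-0.1150, -0.1150, 0)
rvec = (0.4880, 0.0619, 0.1836), |rvec| = θ = 0.52506 rad = 30.084°
Rodrigues: sinθ=0.50126, 1−cosθ=0.13470; R = I + sinθ·[k]× + (1−cosθ)·[k]×²:
    [+0.98166 -0.16052 +0.10287]
    [+0.19004 +0.86717 -0.46033]
    [-0.01532 +0.47144 +0.88177]
t = (-0.1227, 0.1408, 1.0030) m
M0: Pc = R·M0+t = (-0.25405, +0.21867, +1.05898); u = 617.1·(-0.25405)/1.05898 + 335.4 = 187.3567, v = 620.2·(+0.21867)/1.05898 + 228.9 = 356.9661
M1: Pc = R·M1+t = (-0.02827, +0.26238, +1.05545); u = 617.1·(-0.02827)/1.05545 + 335.4 = 318.8716, v = 620.2·(+0.26238)/1.05545 + 228.9 = 383.0776
M2: Pc = R·M2+t = (+0.00865, +0.06293, +0.94702); u = 617.1·(+0.00865)/0.94702 + 335.4 = 341.0367, v = 620.2·(+0.06293)/0.94702 + 228.9 = 270.1126
M3: Pc = R·M3+t = (-0.21713, +0.01922, +0.95055); u = 617.1·(-0.21713)/0.95055 + 335.4 = 194.4374, v = 620.2·(+0.01922)/0.95055 + 228.9 = 241.4412

c0=(187.36, 356.97) c1=(318.87, 383.08) c2=(341.04, 270.11) c3=(194.44, 241.44)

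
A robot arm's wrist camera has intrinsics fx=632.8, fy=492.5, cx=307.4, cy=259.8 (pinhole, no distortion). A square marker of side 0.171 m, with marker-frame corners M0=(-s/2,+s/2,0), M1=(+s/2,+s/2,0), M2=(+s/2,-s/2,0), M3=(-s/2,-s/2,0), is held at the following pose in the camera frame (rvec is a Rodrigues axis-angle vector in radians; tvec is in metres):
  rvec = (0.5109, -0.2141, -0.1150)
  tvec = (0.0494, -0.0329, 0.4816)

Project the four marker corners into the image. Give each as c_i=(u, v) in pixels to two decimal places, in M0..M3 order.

c0=(271.51, 313.06) c1=(468.51, 284.76) c2=(485.33, 128.72) c3=(250.12, 151.71)

Intrinsics K: fx=632.8, fy=492.5, cx=307.4, cy=259.8
Marker side s = 0.171 m; corners in marker frame (Z=0):
  M0 = (-0.0855, +0.0855, 0)
  M1 = (+0.0855, +0.0855, 0)
  M2 = (+0.0855, -0.0855, 0)
  M3 = (-0.0855, -0.0855, 0)
rvec = (0.5109, -0.2141, -0.1150), |rvec| = θ = 0.56576 rad = 32.416°
Rodrigues: sinθ=0.53606, 1−cosθ=0.15582; R = I + sinθ·[k]× + (1−cosθ)·[k]×²:
    [+0.97125 +0.05571 -0.23146]
    [-0.16221 +0.86650 -0.47209]
    [+0.17426 +0.49606 +0.85062]
t = (0.0494, -0.0329, 0.4816) m
M0: Pc = R·M0+t = (-0.02888, +0.05505, +0.50911); u = 632.8·(-0.02888)/0.50911 + 307.4 = 271.5062, v = 492.5·(+0.05505)/0.50911 + 259.8 = 313.0579
M1: Pc = R·M1+t = (+0.13721, +0.02732, +0.53891); u = 632.8·(+0.13721)/0.53891 + 307.4 = 468.5086, v = 492.5·(+0.02732)/0.53891 + 259.8 = 284.7639
M2: Pc = R·M2+t = (+0.12768, -0.12085, +0.45409); u = 632.8·(+0.12768)/0.45409 + 307.4 = 485.3283, v = 492.5·(-0.12085)/0.45409 + 259.8 = 128.7215
M3: Pc = R·M3+t = (-0.03841, -0.09312, +0.42429); u = 632.8·(-0.03841)/0.42429 + 307.4 = 250.1209, v = 492.5·(-0.09312)/0.42429 + 259.8 = 151.7133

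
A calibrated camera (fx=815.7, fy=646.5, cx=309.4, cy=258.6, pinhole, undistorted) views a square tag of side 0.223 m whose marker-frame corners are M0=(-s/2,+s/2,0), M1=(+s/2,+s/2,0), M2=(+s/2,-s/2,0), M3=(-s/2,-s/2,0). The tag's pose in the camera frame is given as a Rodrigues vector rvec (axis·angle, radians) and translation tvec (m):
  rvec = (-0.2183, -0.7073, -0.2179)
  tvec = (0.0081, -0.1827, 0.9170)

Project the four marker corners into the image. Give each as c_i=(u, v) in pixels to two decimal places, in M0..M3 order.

c0=(265.93, 209.90) c1=(410.17, 199.04) c2=(358.44, 63.66) c3=(209.95, 50.86)

Intrinsics K: fx=815.7, fy=646.5, cx=309.4, cy=258.6
Marker side s = 0.223 m; corners in marker frame (Z=0):
  M0 = (-0.1115, +0.1115, 0)
  M1 = (+0.1115, +0.1115, 0)
  M2 = (+0.1115, -0.1115, 0)
  M3 = (-0.1115, -0.1115, 0)
rvec = (-0.2183, -0.7073, -0.2179), |rvec| = θ = 0.77163 rad = 44.211°
Rodrigues: sinθ=0.69730, 1−cosθ=0.28322; R = I + sinθ·[k]× + (1−cosθ)·[k]×²:
    [+0.73945 +0.27036 -0.61654]
    [-0.12346 +0.95475 +0.27058]
    [+0.66180 -0.12396 +0.73936]
t = (0.0081, -0.1827, 0.9170) m
M0: Pc = R·M0+t = (-0.04420, -0.06248, +0.82939); u = 815.7·(-0.04420)/0.82939 + 309.4 = 265.9263, v = 646.5·(-0.06248)/0.82939 + 258.6 = 209.8979
M1: Pc = R·M1+t = (+0.12069, -0.09001, +0.97697); u = 815.7·(+0.12069)/0.97697 + 309.4 = 410.1702, v = 646.5·(-0.09001)/0.97697 + 258.6 = 199.0353
M2: Pc = R·M2+t = (+0.06040, -0.30292, +1.00461); u = 815.7·(+0.06040)/1.00461 + 309.4 = 358.4447, v = 646.5·(-0.30292)/1.00461 + 258.6 = 63.6610
M3: Pc = R·M3+t = (-0.10449, -0.27539, +0.85703); u = 815.7·(-0.10449)/0.85703 + 309.4 = 209.9462, v = 646.5·(-0.27539)/0.85703 + 258.6 = 50.8616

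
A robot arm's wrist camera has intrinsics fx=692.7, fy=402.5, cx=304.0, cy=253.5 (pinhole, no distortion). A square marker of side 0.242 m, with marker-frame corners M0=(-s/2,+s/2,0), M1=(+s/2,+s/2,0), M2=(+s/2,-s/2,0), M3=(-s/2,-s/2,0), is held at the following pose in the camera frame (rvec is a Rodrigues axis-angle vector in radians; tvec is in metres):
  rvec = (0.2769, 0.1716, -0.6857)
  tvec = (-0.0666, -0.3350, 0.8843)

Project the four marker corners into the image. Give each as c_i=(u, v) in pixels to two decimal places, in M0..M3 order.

Intrinsics K: fx=692.7, fy=402.5, cx=304.0, cy=253.5
Marker side s = 0.242 m; corners in marker frame (Z=0):
  M0 = (-0.1210, +0.1210, 0)
  M1 = (+0.1210, +0.1210, 0)
  M2 = (+0.1210, -0.1210, 0)
  M3 = (-0.1210, -0.1210, 0)
rvec = (0.2769, 0.1716, -0.6857), |rvec| = θ = 0.75915 rad = 43.496°
Rodrigues: sinθ=0.68830, 1−cosθ=0.27458; R = I + sinθ·[k]× + (1−cosθ)·[k]×²:
    [+0.76195 +0.64435 +0.06512]
    [-0.59907 +0.73945 -0.30712]
    [-0.24605 +0.19500 +0.94944]
t = (-0.0666, -0.3350, 0.8843) m
M0: Pc = R·M0+t = (-0.08083, -0.17304, +0.93767); u = 692.7·(-0.08083)/0.93767 + 304.0 = 244.2868, v = 402.5·(-0.17304)/0.93767 + 253.5 = 179.2220
M1: Pc = R·M1+t = (+0.10356, -0.31801, +0.87812); u = 692.7·(+0.10356)/0.87812 + 304.0 = 385.6945, v = 402.5·(-0.31801)/0.87812 + 253.5 = 107.7339
M2: Pc = R·M2+t = (-0.05237, -0.49696, +0.83093); u = 692.7·(-0.05237)/0.83093 + 304.0 = 260.3424, v = 402.5·(-0.49696)/0.83093 + 253.5 = 12.7743
M3: Pc = R·M3+t = (-0.23676, -0.35199, +0.89048); u = 692.7·(-0.23676)/0.89048 + 304.0 = 119.8229, v = 402.5·(-0.35199)/0.89048 + 253.5 = 94.4005

c0=(244.29, 179.22) c1=(385.69, 107.73) c2=(260.34, 12.77) c3=(119.82, 94.40)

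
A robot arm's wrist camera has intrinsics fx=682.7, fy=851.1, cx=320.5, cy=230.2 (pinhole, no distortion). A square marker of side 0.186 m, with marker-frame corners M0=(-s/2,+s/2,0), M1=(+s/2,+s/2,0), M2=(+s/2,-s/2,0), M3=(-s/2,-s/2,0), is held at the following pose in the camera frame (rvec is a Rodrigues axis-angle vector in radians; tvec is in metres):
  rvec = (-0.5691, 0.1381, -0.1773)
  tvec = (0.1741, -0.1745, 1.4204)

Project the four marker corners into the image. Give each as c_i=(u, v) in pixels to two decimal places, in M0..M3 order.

Intrinsics K: fx=682.7, fy=851.1, cx=320.5, cy=230.2
Marker side s = 0.186 m; corners in marker frame (Z=0):
  M0 = (-0.0930, +0.0930, 0)
  M1 = (+0.0930, +0.0930, 0)
  M2 = (+0.0930, -0.0930, 0)
  M3 = (-0.0930, -0.0930, 0)
rvec = (-0.5691, 0.1381, -0.1773), |rvec| = θ = 0.61187 rad = 35.057°
Rodrigues: sinθ=0.57440, 1−cosθ=0.18142; R = I + sinθ·[k]× + (1−cosθ)·[k]×²:
    [+0.97552 +0.12836 +0.17854]
    [-0.20453 +0.82782 +0.52238]
    [-0.08075 -0.54611 +0.83381]
t = (0.1741, -0.1745, 1.4204) m
M0: Pc = R·M0+t = (+0.09531, -0.07849, +1.37712); u = 682.7·(+0.09531)/1.37712 + 320.5 = 367.7511, v = 851.1·(-0.07849)/1.37712 + 230.2 = 181.6898
M1: Pc = R·M1+t = (+0.27676, -0.11653, +1.36210); u = 682.7·(+0.27676)/1.36210 + 320.5 = 459.2155, v = 851.1·(-0.11653)/1.36210 + 230.2 = 157.3846
M2: Pc = R·M2+t = (+0.25289, -0.27051, +1.46368); u = 682.7·(+0.25289)/1.46368 + 320.5 = 438.4532, v = 851.1·(-0.27051)/1.46368 + 230.2 = 72.9049
M3: Pc = R·M3+t = (+0.07144, -0.23247, +1.47870); u = 682.7·(+0.07144)/1.47870 + 320.5 = 353.4827, v = 851.1·(-0.23247)/1.47870 + 230.2 = 96.3986

c0=(367.75, 181.69) c1=(459.22, 157.38) c2=(438.45, 72.90) c3=(353.48, 96.40)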